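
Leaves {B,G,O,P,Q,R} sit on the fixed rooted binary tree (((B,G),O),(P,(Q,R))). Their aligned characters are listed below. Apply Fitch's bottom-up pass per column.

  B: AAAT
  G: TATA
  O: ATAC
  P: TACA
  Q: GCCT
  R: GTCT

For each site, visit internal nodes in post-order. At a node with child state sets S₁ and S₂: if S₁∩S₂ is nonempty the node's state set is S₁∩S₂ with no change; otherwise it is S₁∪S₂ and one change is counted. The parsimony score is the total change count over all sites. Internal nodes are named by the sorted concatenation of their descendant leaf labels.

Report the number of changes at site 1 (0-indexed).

[col 0] BG: children B:{A}, G:{T} ∪→ {A,T}; cost 1
[col 0] BGO: children BG:{A,T}, O:{A} ∩→ {A}; cost 0
[col 0] QR: children Q:{G}, R:{G} ∩→ {G}; cost 0
[col 0] PQR: children P:{T}, QR:{G} ∪→ {G,T}; cost 1
[col 0] BGOPQR: children BGO:{A}, PQR:{G,T} ∪→ {A,G,T}; cost 1
[col 1] BG: children B:{A}, G:{A} ∩→ {A}; cost 0
[col 1] BGO: children BG:{A}, O:{T} ∪→ {A,T}; cost 1
[col 1] QR: children Q:{C}, R:{T} ∪→ {C,T}; cost 1
[col 1] PQR: children P:{A}, QR:{C,T} ∪→ {A,C,T}; cost 1
[col 1] BGOPQR: children BGO:{A,T}, PQR:{A,C,T} ∩→ {A,T}; cost 0
[col 2] BG: children B:{A}, G:{T} ∪→ {A,T}; cost 1
[col 2] BGO: children BG:{A,T}, O:{A} ∩→ {A}; cost 0
[col 2] QR: children Q:{C}, R:{C} ∩→ {C}; cost 0
[col 2] PQR: children P:{C}, QR:{C} ∩→ {C}; cost 0
[col 2] BGOPQR: children BGO:{A}, PQR:{C} ∪→ {A,C}; cost 1
[col 3] BG: children B:{T}, G:{A} ∪→ {A,T}; cost 1
[col 3] BGO: children BG:{A,T}, O:{C} ∪→ {A,C,T}; cost 1
[col 3] QR: children Q:{T}, R:{T} ∩→ {T}; cost 0
[col 3] PQR: children P:{A}, QR:{T} ∪→ {A,T}; cost 1
[col 3] BGOPQR: children BGO:{A,C,T}, PQR:{A,T} ∩→ {A,T}; cost 0
per-site changes: [3, 3, 2, 3]; total = 11

3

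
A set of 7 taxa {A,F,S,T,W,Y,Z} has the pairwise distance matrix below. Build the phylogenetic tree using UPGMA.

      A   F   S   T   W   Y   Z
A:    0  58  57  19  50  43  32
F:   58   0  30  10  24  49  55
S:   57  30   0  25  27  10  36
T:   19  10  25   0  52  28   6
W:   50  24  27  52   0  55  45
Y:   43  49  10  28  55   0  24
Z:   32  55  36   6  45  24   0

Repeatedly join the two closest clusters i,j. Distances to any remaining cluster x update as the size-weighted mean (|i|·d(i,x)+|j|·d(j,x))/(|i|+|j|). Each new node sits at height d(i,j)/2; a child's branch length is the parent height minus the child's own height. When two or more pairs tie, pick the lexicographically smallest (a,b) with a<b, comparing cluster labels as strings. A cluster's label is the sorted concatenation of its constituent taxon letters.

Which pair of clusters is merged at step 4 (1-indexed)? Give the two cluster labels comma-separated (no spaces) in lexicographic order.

iteration 1: select T,Z (d=6); attach at lengths (3, 3); label the merged cluster TZ
  updated: d(A,TZ)=51/2, d(F,TZ)=65/2, d(S,TZ)=61/2, d(TZ,W)=97/2, d(TZ,Y)=26
iteration 2: select S,Y (d=10); attach at lengths (5, 5); label the merged cluster SY
  updated: d(A,SY)=50, d(F,SY)=79/2, d(SY,TZ)=113/4, d(SY,W)=41
iteration 3: select F,W (d=24); attach at lengths (12, 12); label the merged cluster FW
  updated: d(A,FW)=54, d(FW,SY)=161/4, d(FW,TZ)=81/2
iteration 4: select A,TZ (d=51/2); attach at lengths (51/4, 39/4); label the merged cluster ATZ
  updated: d(ATZ,FW)=45, d(ATZ,SY)=71/2
iteration 5: select ATZ,SY (d=71/2); attach at lengths (5, 51/4); label the merged cluster ASTYZ
  updated: d(ASTYZ,FW)=431/10
iteration 6: select ASTYZ,FW (d=431/10); attach at lengths (19/5, 191/20); label the merged cluster AFSTWYZ
final tree: (((A:51/4,(T:3,Z:3):39/4):5,(S:5,Y:5):51/4):19/5,(F:12,W:12):191/20)
total length: 468/5

A,TZ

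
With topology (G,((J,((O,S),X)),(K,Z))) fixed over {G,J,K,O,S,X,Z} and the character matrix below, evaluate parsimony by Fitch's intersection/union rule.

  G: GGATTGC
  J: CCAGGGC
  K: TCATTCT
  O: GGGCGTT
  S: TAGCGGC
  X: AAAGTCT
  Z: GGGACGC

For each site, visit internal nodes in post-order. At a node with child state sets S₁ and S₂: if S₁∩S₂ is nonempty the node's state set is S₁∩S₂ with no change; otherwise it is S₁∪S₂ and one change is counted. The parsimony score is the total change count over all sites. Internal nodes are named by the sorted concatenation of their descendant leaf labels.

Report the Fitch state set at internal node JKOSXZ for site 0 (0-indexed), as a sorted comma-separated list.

[col 0] OS: children O:{G}, S:{T} ∪→ {G,T}; cost 1
[col 0] OSX: children OS:{G,T}, X:{A} ∪→ {A,G,T}; cost 1
[col 0] JOSX: children J:{C}, OSX:{A,G,T} ∪→ {A,C,G,T}; cost 1
[col 0] KZ: children K:{T}, Z:{G} ∪→ {G,T}; cost 1
[col 0] JKOSXZ: children JOSX:{A,C,G,T}, KZ:{G,T} ∩→ {G,T}; cost 0
[col 0] GJKOSXZ: children G:{G}, JKOSXZ:{G,T} ∩→ {G}; cost 0
[col 1] OS: children O:{G}, S:{A} ∪→ {A,G}; cost 1
[col 1] OSX: children OS:{A,G}, X:{A} ∩→ {A}; cost 0
[col 1] JOSX: children J:{C}, OSX:{A} ∪→ {A,C}; cost 1
[col 1] KZ: children K:{C}, Z:{G} ∪→ {C,G}; cost 1
[col 1] JKOSXZ: children JOSX:{A,C}, KZ:{C,G} ∩→ {C}; cost 0
[col 1] GJKOSXZ: children G:{G}, JKOSXZ:{C} ∪→ {C,G}; cost 1
[col 2] OS: children O:{G}, S:{G} ∩→ {G}; cost 0
[col 2] OSX: children OS:{G}, X:{A} ∪→ {A,G}; cost 1
[col 2] JOSX: children J:{A}, OSX:{A,G} ∩→ {A}; cost 0
[col 2] KZ: children K:{A}, Z:{G} ∪→ {A,G}; cost 1
[col 2] JKOSXZ: children JOSX:{A}, KZ:{A,G} ∩→ {A}; cost 0
[col 2] GJKOSXZ: children G:{A}, JKOSXZ:{A} ∩→ {A}; cost 0
[col 3] OS: children O:{C}, S:{C} ∩→ {C}; cost 0
[col 3] OSX: children OS:{C}, X:{G} ∪→ {C,G}; cost 1
[col 3] JOSX: children J:{G}, OSX:{C,G} ∩→ {G}; cost 0
[col 3] KZ: children K:{T}, Z:{A} ∪→ {A,T}; cost 1
[col 3] JKOSXZ: children JOSX:{G}, KZ:{A,T} ∪→ {A,G,T}; cost 1
[col 3] GJKOSXZ: children G:{T}, JKOSXZ:{A,G,T} ∩→ {T}; cost 0
[col 4] OS: children O:{G}, S:{G} ∩→ {G}; cost 0
[col 4] OSX: children OS:{G}, X:{T} ∪→ {G,T}; cost 1
[col 4] JOSX: children J:{G}, OSX:{G,T} ∩→ {G}; cost 0
[col 4] KZ: children K:{T}, Z:{C} ∪→ {C,T}; cost 1
[col 4] JKOSXZ: children JOSX:{G}, KZ:{C,T} ∪→ {C,G,T}; cost 1
[col 4] GJKOSXZ: children G:{T}, JKOSXZ:{C,G,T} ∩→ {T}; cost 0
[col 5] OS: children O:{T}, S:{G} ∪→ {G,T}; cost 1
[col 5] OSX: children OS:{G,T}, X:{C} ∪→ {C,G,T}; cost 1
[col 5] JOSX: children J:{G}, OSX:{C,G,T} ∩→ {G}; cost 0
[col 5] KZ: children K:{C}, Z:{G} ∪→ {C,G}; cost 1
[col 5] JKOSXZ: children JOSX:{G}, KZ:{C,G} ∩→ {G}; cost 0
[col 5] GJKOSXZ: children G:{G}, JKOSXZ:{G} ∩→ {G}; cost 0
[col 6] OS: children O:{T}, S:{C} ∪→ {C,T}; cost 1
[col 6] OSX: children OS:{C,T}, X:{T} ∩→ {T}; cost 0
[col 6] JOSX: children J:{C}, OSX:{T} ∪→ {C,T}; cost 1
[col 6] KZ: children K:{T}, Z:{C} ∪→ {C,T}; cost 1
[col 6] JKOSXZ: children JOSX:{C,T}, KZ:{C,T} ∩→ {C,T}; cost 0
[col 6] GJKOSXZ: children G:{C}, JKOSXZ:{C,T} ∩→ {C}; cost 0
per-site changes: [4, 4, 2, 3, 3, 3, 3]; total = 22

G,T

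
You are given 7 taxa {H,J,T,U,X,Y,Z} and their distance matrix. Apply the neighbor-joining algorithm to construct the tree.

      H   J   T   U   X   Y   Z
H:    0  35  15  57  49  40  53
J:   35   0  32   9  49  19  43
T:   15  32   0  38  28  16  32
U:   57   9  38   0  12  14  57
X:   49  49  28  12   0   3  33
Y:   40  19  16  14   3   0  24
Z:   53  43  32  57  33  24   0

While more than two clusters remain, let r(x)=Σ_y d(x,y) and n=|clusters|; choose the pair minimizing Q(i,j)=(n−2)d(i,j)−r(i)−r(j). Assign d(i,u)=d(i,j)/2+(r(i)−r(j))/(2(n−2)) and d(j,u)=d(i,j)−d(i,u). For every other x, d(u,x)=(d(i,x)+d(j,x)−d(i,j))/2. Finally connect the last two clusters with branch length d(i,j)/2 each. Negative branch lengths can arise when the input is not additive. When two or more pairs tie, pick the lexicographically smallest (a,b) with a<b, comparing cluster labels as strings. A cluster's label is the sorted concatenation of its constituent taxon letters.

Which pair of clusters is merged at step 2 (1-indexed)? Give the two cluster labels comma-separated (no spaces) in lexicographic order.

J,U

1. join H+T (d=15, Q=-335) ⇒ HT; edges |H|=163/10, |T|=-13/10
  updated: d(HT,J)=26, d(HT,U)=40, d(HT,X)=31, d(HT,Y)=41/2, d(HT,Z)=35
2. join J+U (d=9, Q=-242) ⇒ JU; edges |J|=25/4, |U|=11/4
  updated: d(HT,JU)=57/2, d(JU,X)=26, d(JU,Y)=12, d(JU,Z)=91/2
3. join HT+Z (d=35, Q=-295/2) ⇒ HTZ; edges |HT|=55/4, |Z|=85/4
  updated: d(HTZ,JU)=39/2, d(HTZ,X)=29/2, d(HTZ,Y)=19/4
4. join HTZ+JU (d=39/2, Q=-229/4) ⇒ HJTUZ; edges |HTZ|=81/16, |JU|=231/16
  updated: d(HJTUZ,X)=21/2, d(HJTUZ,Y)=-11/8
5. join HJTUZ+X (d=21/2, Q=-97/8) ⇒ HJTUXZ; edges |HJTUZ|=49/16, |X|=119/16
  updated: d(HJTUXZ,Y)=-71/16
6. join HJTUXZ+Y (d=-71/16) ⇒ HJTUXYZ; edges |HJTUXZ|=-71/32, |Y|=-71/32
final tree: (((((H:163/10,T:-13/10):55/4,Z:85/4):81/16,(J:25/4,U:11/4):231/16):49/16,X:119/16):-71/32,Y:-71/32)
total length: 1353/16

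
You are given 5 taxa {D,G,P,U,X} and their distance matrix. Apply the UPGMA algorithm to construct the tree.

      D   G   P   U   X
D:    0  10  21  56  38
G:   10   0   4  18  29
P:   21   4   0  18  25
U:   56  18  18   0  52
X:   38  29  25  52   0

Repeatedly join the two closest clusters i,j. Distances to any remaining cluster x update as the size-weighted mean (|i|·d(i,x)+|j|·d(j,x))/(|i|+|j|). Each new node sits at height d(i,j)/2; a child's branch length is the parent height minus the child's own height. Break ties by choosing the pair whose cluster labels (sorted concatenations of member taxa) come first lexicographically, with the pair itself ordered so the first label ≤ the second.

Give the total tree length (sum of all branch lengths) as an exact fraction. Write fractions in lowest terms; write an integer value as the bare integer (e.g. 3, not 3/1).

733/12

iteration 1: select G,P (d=4); attach at lengths (2, 2); label the merged cluster GP
  updated: d(D,GP)=31/2, d(GP,U)=18, d(GP,X)=27
iteration 2: select D,GP (d=31/2); attach at lengths (31/4, 23/4); label the merged cluster DGP
  updated: d(DGP,U)=92/3, d(DGP,X)=92/3
iteration 3: select DGP,U (d=92/3); attach at lengths (91/12, 46/3); label the merged cluster DGPU
  updated: d(DGPU,X)=36
iteration 4: select DGPU,X (d=36); attach at lengths (8/3, 18); label the merged cluster DGPUX
final tree: (((D:31/4,(G:2,P:2):23/4):91/12,U:46/3):8/3,X:18)
total length: 733/12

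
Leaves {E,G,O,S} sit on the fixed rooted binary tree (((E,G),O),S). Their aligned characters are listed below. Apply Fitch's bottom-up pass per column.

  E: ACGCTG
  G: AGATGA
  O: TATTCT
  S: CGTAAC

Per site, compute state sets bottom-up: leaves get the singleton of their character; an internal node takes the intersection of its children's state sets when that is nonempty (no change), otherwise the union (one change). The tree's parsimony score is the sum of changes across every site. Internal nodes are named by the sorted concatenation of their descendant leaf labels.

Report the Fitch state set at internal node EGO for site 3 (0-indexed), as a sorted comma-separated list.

site 0, node EG: E={A} ∩ G={A} → {A} (+0)
site 0, node EGO: EG={A} ∪ O={T} → {A,T} (+1)
site 0, node EGOS: EGO={A,T} ∪ S={C} → {A,C,T} (+1)
site 1, node EG: E={C} ∪ G={G} → {C,G} (+1)
site 1, node EGO: EG={C,G} ∪ O={A} → {A,C,G} (+1)
site 1, node EGOS: EGO={A,C,G} ∩ S={G} → {G} (+0)
site 2, node EG: E={G} ∪ G={A} → {A,G} (+1)
site 2, node EGO: EG={A,G} ∪ O={T} → {A,G,T} (+1)
site 2, node EGOS: EGO={A,G,T} ∩ S={T} → {T} (+0)
site 3, node EG: E={C} ∪ G={T} → {C,T} (+1)
site 3, node EGO: EG={C,T} ∩ O={T} → {T} (+0)
site 3, node EGOS: EGO={T} ∪ S={A} → {A,T} (+1)
site 4, node EG: E={T} ∪ G={G} → {G,T} (+1)
site 4, node EGO: EG={G,T} ∪ O={C} → {C,G,T} (+1)
site 4, node EGOS: EGO={C,G,T} ∪ S={A} → {A,C,G,T} (+1)
site 5, node EG: E={G} ∪ G={A} → {A,G} (+1)
site 5, node EGO: EG={A,G} ∪ O={T} → {A,G,T} (+1)
site 5, node EGOS: EGO={A,G,T} ∪ S={C} → {A,C,G,T} (+1)
per-site changes: [2, 2, 2, 2, 3, 3]; total = 14

T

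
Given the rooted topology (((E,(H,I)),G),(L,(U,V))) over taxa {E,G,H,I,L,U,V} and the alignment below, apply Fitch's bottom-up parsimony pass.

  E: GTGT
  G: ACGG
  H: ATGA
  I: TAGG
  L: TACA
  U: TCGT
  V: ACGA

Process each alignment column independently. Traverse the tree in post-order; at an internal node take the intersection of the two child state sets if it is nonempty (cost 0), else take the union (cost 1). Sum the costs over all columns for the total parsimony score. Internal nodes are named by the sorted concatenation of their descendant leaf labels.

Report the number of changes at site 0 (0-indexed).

4

HI@0: {A} ∪ {T} = {A,T} (union, +1)
EHI@0: {G} ∪ {A,T} = {A,G,T} (union, +1)
EGHI@0: {A,G,T} ∩ {A} = {A} (intersection, +0)
UV@0: {T} ∪ {A} = {A,T} (union, +1)
LUV@0: {T} ∩ {A,T} = {T} (intersection, +0)
EGHILUV@0: {A} ∪ {T} = {A,T} (union, +1)
HI@1: {T} ∪ {A} = {A,T} (union, +1)
EHI@1: {T} ∩ {A,T} = {T} (intersection, +0)
EGHI@1: {T} ∪ {C} = {C,T} (union, +1)
UV@1: {C} ∩ {C} = {C} (intersection, +0)
LUV@1: {A} ∪ {C} = {A,C} (union, +1)
EGHILUV@1: {C,T} ∩ {A,C} = {C} (intersection, +0)
HI@2: {G} ∩ {G} = {G} (intersection, +0)
EHI@2: {G} ∩ {G} = {G} (intersection, +0)
EGHI@2: {G} ∩ {G} = {G} (intersection, +0)
UV@2: {G} ∩ {G} = {G} (intersection, +0)
LUV@2: {C} ∪ {G} = {C,G} (union, +1)
EGHILUV@2: {G} ∩ {C,G} = {G} (intersection, +0)
HI@3: {A} ∪ {G} = {A,G} (union, +1)
EHI@3: {T} ∪ {A,G} = {A,G,T} (union, +1)
EGHI@3: {A,G,T} ∩ {G} = {G} (intersection, +0)
UV@3: {T} ∪ {A} = {A,T} (union, +1)
LUV@3: {A} ∩ {A,T} = {A} (intersection, +0)
EGHILUV@3: {G} ∪ {A} = {A,G} (union, +1)
per-site changes: [4, 3, 1, 4]; total = 12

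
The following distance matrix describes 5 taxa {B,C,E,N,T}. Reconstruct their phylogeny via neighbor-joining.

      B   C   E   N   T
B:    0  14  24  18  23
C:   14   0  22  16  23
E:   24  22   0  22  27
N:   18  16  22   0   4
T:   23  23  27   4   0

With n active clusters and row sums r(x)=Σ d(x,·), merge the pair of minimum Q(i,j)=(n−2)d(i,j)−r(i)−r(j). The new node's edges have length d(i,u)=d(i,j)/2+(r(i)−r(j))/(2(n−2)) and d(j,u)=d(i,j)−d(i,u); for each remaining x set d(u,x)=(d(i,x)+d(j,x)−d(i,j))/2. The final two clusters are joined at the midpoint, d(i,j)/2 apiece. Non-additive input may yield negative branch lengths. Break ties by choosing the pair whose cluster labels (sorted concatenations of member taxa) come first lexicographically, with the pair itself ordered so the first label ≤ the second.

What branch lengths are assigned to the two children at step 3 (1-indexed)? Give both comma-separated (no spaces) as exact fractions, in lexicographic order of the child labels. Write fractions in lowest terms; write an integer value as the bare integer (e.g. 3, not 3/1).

1. join N+T (d=4, Q=-125) ⇒ NT; edges |N|=-5/6, |T|=29/6
  updated: d(B,NT)=37/2, d(C,NT)=35/2, d(E,NT)=45/2
2. join B+C (d=14, Q=-82) ⇒ BC; edges |B|=31/4, |C|=25/4
  updated: d(BC,E)=16, d(BC,NT)=11
3. join BC+E (d=16, Q=-99/2) ⇒ BCE; edges |BC|=9/4, |E|=55/4
  updated: d(BCE,NT)=35/4
4. join BCE+NT (d=35/4) ⇒ BCENT; edges |BCE|=35/8, |NT|=35/8
final tree: (((B:31/4,C:25/4):9/4,E:55/4):35/8,(N:-5/6,T:29/6):35/8)
total length: 171/4

9/4,55/4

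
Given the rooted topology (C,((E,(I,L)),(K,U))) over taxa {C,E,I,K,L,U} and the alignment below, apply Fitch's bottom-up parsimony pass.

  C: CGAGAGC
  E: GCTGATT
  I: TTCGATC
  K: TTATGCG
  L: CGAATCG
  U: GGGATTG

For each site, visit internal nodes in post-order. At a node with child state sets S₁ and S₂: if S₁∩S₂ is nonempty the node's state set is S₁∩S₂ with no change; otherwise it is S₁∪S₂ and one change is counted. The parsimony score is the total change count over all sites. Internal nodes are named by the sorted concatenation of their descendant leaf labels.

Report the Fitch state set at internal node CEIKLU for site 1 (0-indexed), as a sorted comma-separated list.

[col 0] IL: children I:{T}, L:{C} ∪→ {C,T}; cost 1
[col 0] EIL: children E:{G}, IL:{C,T} ∪→ {C,G,T}; cost 1
[col 0] KU: children K:{T}, U:{G} ∪→ {G,T}; cost 1
[col 0] EIKLU: children EIL:{C,G,T}, KU:{G,T} ∩→ {G,T}; cost 0
[col 0] CEIKLU: children C:{C}, EIKLU:{G,T} ∪→ {C,G,T}; cost 1
[col 1] IL: children I:{T}, L:{G} ∪→ {G,T}; cost 1
[col 1] EIL: children E:{C}, IL:{G,T} ∪→ {C,G,T}; cost 1
[col 1] KU: children K:{T}, U:{G} ∪→ {G,T}; cost 1
[col 1] EIKLU: children EIL:{C,G,T}, KU:{G,T} ∩→ {G,T}; cost 0
[col 1] CEIKLU: children C:{G}, EIKLU:{G,T} ∩→ {G}; cost 0
[col 2] IL: children I:{C}, L:{A} ∪→ {A,C}; cost 1
[col 2] EIL: children E:{T}, IL:{A,C} ∪→ {A,C,T}; cost 1
[col 2] KU: children K:{A}, U:{G} ∪→ {A,G}; cost 1
[col 2] EIKLU: children EIL:{A,C,T}, KU:{A,G} ∩→ {A}; cost 0
[col 2] CEIKLU: children C:{A}, EIKLU:{A} ∩→ {A}; cost 0
[col 3] IL: children I:{G}, L:{A} ∪→ {A,G}; cost 1
[col 3] EIL: children E:{G}, IL:{A,G} ∩→ {G}; cost 0
[col 3] KU: children K:{T}, U:{A} ∪→ {A,T}; cost 1
[col 3] EIKLU: children EIL:{G}, KU:{A,T} ∪→ {A,G,T}; cost 1
[col 3] CEIKLU: children C:{G}, EIKLU:{A,G,T} ∩→ {G}; cost 0
[col 4] IL: children I:{A}, L:{T} ∪→ {A,T}; cost 1
[col 4] EIL: children E:{A}, IL:{A,T} ∩→ {A}; cost 0
[col 4] KU: children K:{G}, U:{T} ∪→ {G,T}; cost 1
[col 4] EIKLU: children EIL:{A}, KU:{G,T} ∪→ {A,G,T}; cost 1
[col 4] CEIKLU: children C:{A}, EIKLU:{A,G,T} ∩→ {A}; cost 0
[col 5] IL: children I:{T}, L:{C} ∪→ {C,T}; cost 1
[col 5] EIL: children E:{T}, IL:{C,T} ∩→ {T}; cost 0
[col 5] KU: children K:{C}, U:{T} ∪→ {C,T}; cost 1
[col 5] EIKLU: children EIL:{T}, KU:{C,T} ∩→ {T}; cost 0
[col 5] CEIKLU: children C:{G}, EIKLU:{T} ∪→ {G,T}; cost 1
[col 6] IL: children I:{C}, L:{G} ∪→ {C,G}; cost 1
[col 6] EIL: children E:{T}, IL:{C,G} ∪→ {C,G,T}; cost 1
[col 6] KU: children K:{G}, U:{G} ∩→ {G}; cost 0
[col 6] EIKLU: children EIL:{C,G,T}, KU:{G} ∩→ {G}; cost 0
[col 6] CEIKLU: children C:{C}, EIKLU:{G} ∪→ {C,G}; cost 1
per-site changes: [4, 3, 3, 3, 3, 3, 3]; total = 22

G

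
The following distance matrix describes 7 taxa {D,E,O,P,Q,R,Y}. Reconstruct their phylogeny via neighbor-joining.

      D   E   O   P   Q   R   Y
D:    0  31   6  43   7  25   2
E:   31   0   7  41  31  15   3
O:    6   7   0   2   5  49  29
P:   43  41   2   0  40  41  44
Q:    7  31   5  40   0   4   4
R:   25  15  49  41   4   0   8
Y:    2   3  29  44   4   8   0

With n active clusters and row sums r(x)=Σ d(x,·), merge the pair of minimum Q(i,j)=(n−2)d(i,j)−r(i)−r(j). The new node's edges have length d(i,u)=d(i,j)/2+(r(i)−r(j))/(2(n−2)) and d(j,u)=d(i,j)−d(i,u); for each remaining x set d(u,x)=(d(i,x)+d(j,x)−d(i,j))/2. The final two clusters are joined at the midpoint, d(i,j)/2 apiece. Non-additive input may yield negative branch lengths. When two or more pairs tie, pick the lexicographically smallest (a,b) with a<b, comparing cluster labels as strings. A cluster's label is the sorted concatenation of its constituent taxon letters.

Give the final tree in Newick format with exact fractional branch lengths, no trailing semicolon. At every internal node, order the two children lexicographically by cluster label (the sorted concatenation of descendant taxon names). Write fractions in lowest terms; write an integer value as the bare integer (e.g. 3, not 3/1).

(((D:11/2,Y:-7/2):35/16,(E:95/16,(O:-103/10,P:123/10):273/16):137/16):93/32,(Q:-53/24,R:149/24):93/32)

step 1: merge (O,P) at d=2, Q=-299; branch lengths O→-103/10, P→123/10; new cluster OP
  updated: d(D,OP)=47/2, d(E,OP)=23, d(OP,Q)=43/2, d(OP,R)=44, d(OP,Y)=71/2
step 2: merge (E,OP) at d=23, Q=-317/2; branch lengths E→95/16, OP→273/16; new cluster EOP
  updated: d(D,EOP)=63/4, d(EOP,Q)=59/4, d(EOP,R)=18, d(EOP,Y)=31/4
step 3: merge (Q,R) at d=4, Q=-291/4; branch lengths Q→-53/24, R→149/24; new cluster QR
  updated: d(D,QR)=14, d(EOP,QR)=115/8, d(QR,Y)=4
step 4: merge (D,Y) at d=2, Q=-83/2; branch lengths D→11/2, Y→-7/2; new cluster DY
  updated: d(DY,EOP)=43/4, d(DY,QR)=8
step 5: merge (DY,EOP) at d=43/4, Q=-265/8; branch lengths DY→35/16, EOP→137/16; new cluster DEOPY
  updated: d(DEOPY,QR)=93/16
step 6: merge (DEOPY,QR) at d=93/16; branch lengths DEOPY→93/32, QR→93/32; new cluster DEOPQRY
final tree: (((D:11/2,Y:-7/2):35/16,(E:95/16,(O:-103/10,P:123/10):273/16):137/16):93/32,(Q:-53/24,R:149/24):93/32)
total length: 761/16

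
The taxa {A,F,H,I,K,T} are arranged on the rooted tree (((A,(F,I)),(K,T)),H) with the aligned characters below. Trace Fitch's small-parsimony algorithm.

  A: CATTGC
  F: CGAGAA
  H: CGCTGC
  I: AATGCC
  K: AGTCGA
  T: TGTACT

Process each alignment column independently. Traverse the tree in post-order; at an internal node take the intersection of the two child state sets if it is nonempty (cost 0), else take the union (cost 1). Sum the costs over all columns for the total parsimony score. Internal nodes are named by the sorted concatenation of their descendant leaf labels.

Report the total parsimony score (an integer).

16

site 0, node FI: F={C} ∪ I={A} → {A,C} (+1)
site 0, node AFI: A={C} ∩ FI={A,C} → {C} (+0)
site 0, node KT: K={A} ∪ T={T} → {A,T} (+1)
site 0, node AFIKT: AFI={C} ∪ KT={A,T} → {A,C,T} (+1)
site 0, node AFHIKT: AFIKT={A,C,T} ∩ H={C} → {C} (+0)
site 1, node FI: F={G} ∪ I={A} → {A,G} (+1)
site 1, node AFI: A={A} ∩ FI={A,G} → {A} (+0)
site 1, node KT: K={G} ∩ T={G} → {G} (+0)
site 1, node AFIKT: AFI={A} ∪ KT={G} → {A,G} (+1)
site 1, node AFHIKT: AFIKT={A,G} ∩ H={G} → {G} (+0)
site 2, node FI: F={A} ∪ I={T} → {A,T} (+1)
site 2, node AFI: A={T} ∩ FI={A,T} → {T} (+0)
site 2, node KT: K={T} ∩ T={T} → {T} (+0)
site 2, node AFIKT: AFI={T} ∩ KT={T} → {T} (+0)
site 2, node AFHIKT: AFIKT={T} ∪ H={C} → {C,T} (+1)
site 3, node FI: F={G} ∩ I={G} → {G} (+0)
site 3, node AFI: A={T} ∪ FI={G} → {G,T} (+1)
site 3, node KT: K={C} ∪ T={A} → {A,C} (+1)
site 3, node AFIKT: AFI={G,T} ∪ KT={A,C} → {A,C,G,T} (+1)
site 3, node AFHIKT: AFIKT={A,C,G,T} ∩ H={T} → {T} (+0)
site 4, node FI: F={A} ∪ I={C} → {A,C} (+1)
site 4, node AFI: A={G} ∪ FI={A,C} → {A,C,G} (+1)
site 4, node KT: K={G} ∪ T={C} → {C,G} (+1)
site 4, node AFIKT: AFI={A,C,G} ∩ KT={C,G} → {C,G} (+0)
site 4, node AFHIKT: AFIKT={C,G} ∩ H={G} → {G} (+0)
site 5, node FI: F={A} ∪ I={C} → {A,C} (+1)
site 5, node AFI: A={C} ∩ FI={A,C} → {C} (+0)
site 5, node KT: K={A} ∪ T={T} → {A,T} (+1)
site 5, node AFIKT: AFI={C} ∪ KT={A,T} → {A,C,T} (+1)
site 5, node AFHIKT: AFIKT={A,C,T} ∩ H={C} → {C} (+0)
per-site changes: [3, 2, 2, 3, 3, 3]; total = 16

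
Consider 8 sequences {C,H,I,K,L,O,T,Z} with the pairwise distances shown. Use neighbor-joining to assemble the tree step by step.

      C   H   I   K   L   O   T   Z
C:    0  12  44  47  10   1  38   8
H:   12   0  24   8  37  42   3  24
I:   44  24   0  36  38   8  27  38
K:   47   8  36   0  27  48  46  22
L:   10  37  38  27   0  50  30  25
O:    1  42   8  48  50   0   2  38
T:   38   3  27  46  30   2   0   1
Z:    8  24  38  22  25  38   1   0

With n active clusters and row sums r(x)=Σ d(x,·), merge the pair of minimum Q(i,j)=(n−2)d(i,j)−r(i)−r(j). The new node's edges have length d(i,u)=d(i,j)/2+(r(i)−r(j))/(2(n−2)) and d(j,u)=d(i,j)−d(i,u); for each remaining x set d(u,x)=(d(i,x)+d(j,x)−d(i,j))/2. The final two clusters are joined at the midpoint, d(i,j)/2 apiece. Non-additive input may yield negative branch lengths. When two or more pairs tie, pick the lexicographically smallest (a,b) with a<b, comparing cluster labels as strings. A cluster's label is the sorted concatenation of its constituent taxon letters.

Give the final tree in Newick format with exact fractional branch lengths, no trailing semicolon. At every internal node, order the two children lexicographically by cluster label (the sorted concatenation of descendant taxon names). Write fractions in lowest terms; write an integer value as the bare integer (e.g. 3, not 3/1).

iteration 1: select I,O (d=8, Q=-356); attach at lengths (37/6, 11/6); label the merged cluster IO
  updated: d(C,IO)=37/2, d(H,IO)=29, d(IO,K)=38, d(IO,L)=40, d(IO,T)=21/2, d(IO,Z)=34
iteration 2: select H,K (d=8, Q=-261); attach at lengths (-7/2, 23/2); label the merged cluster HK
  updated: d(C,HK)=51/2, d(HK,IO)=59/2, d(HK,L)=28, d(HK,T)=41/2, d(HK,Z)=19
iteration 3: select C,L (d=10, Q=-193); attach at lengths (7/8, 73/8); label the merged cluster CL
  updated: d(CL,HK)=87/4, d(CL,IO)=97/4, d(CL,T)=29, d(CL,Z)=23/2
iteration 4: select IO,T (d=21/2, Q=-511/4); attach at lengths (275/24, -23/24); label the merged cluster IOT
  updated: d(CL,IOT)=171/8, d(HK,IOT)=79/4, d(IOT,Z)=49/4
iteration 5: select CL,Z (d=23/2, Q=-595/8); attach at lengths (279/32, 89/32); label the merged cluster CLZ
  updated: d(CLZ,HK)=117/8, d(CLZ,IOT)=177/16
iteration 6: select CLZ,HK (d=117/8, Q=-727/16); attach at lengths (95/32, 373/32); label the merged cluster CHKLZ
  updated: d(CHKLZ,IOT)=259/32
iteration 7: select CHKLZ,IOT (d=259/32); attach at lengths (259/64, 259/64); label the merged cluster CHIKLOTZ
final tree: ((((C:7/8,L:73/8):279/32,Z:89/32):95/32,(H:-7/2,K:23/2):373/32):259/64,((I:37/6,O:11/6):275/24,T:-23/24):259/64)
total length: 2263/32

((((C:7/8,L:73/8):279/32,Z:89/32):95/32,(H:-7/2,K:23/2):373/32):259/64,((I:37/6,O:11/6):275/24,T:-23/24):259/64)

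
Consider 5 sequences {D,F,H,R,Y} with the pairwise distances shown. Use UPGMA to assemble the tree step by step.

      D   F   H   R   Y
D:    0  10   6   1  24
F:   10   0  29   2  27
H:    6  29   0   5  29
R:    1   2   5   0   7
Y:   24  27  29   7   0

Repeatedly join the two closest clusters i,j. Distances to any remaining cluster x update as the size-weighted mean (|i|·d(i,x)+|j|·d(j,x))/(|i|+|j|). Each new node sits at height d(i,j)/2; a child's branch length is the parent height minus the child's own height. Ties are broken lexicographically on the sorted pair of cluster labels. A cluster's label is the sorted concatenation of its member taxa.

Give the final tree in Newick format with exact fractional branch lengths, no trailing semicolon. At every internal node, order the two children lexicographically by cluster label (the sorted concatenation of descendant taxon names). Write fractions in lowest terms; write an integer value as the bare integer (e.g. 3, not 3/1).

((((D:1/2,R:1/2):9/4,H:11/4):49/12,F:41/6):97/24,Y:87/8)

1. join D+R (d=1) ⇒ DR; edges |D|=1/2, |R|=1/2
  updated: d(DR,F)=6, d(DR,H)=11/2, d(DR,Y)=31/2
2. join DR+H (d=11/2) ⇒ DHR; edges |DR|=9/4, |H|=11/4
  updated: d(DHR,F)=41/3, d(DHR,Y)=20
3. join DHR+F (d=41/3) ⇒ DFHR; edges |DHR|=49/12, |F|=41/6
  updated: d(DFHR,Y)=87/4
4. join DFHR+Y (d=87/4) ⇒ DFHRY; edges |DFHR|=97/24, |Y|=87/8
final tree: ((((D:1/2,R:1/2):9/4,H:11/4):49/12,F:41/6):97/24,Y:87/8)
total length: 191/6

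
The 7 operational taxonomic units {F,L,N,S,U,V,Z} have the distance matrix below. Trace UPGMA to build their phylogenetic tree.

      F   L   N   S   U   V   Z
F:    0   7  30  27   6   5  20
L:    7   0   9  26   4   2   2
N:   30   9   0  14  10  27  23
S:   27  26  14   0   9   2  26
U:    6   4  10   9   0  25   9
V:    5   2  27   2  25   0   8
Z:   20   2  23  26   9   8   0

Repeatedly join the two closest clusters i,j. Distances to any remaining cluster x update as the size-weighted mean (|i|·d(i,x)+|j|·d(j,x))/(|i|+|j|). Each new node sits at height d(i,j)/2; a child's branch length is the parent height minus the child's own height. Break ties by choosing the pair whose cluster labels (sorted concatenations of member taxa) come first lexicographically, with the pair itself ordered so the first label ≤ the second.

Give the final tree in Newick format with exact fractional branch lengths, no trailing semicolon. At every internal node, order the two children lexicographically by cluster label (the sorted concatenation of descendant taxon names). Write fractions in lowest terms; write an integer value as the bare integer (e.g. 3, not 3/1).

(((F:3,U:3):17/6,((L:1,V:1):3/2,Z:5/2):10/3):217/60,(N:7,S:7):49/20)

step 1: merge (L,V) at d=2; branch lengths L→1, V→1; new cluster LV
  updated: d(F,LV)=6, d(LV,N)=18, d(LV,S)=14, d(LV,U)=29/2, d(LV,Z)=5
step 2: merge (LV,Z) at d=5; branch lengths LV→3/2, Z→5/2; new cluster LVZ
  updated: d(F,LVZ)=32/3, d(LVZ,N)=59/3, d(LVZ,S)=18, d(LVZ,U)=38/3
step 3: merge (F,U) at d=6; branch lengths F→3, U→3; new cluster FU
  updated: d(FU,LVZ)=35/3, d(FU,N)=20, d(FU,S)=18
step 4: merge (FU,LVZ) at d=35/3; branch lengths FU→17/6, LVZ→10/3; new cluster FLUVZ
  updated: d(FLUVZ,N)=99/5, d(FLUVZ,S)=18
step 5: merge (N,S) at d=14; branch lengths N→7, S→7; new cluster NS
  updated: d(FLUVZ,NS)=189/10
step 6: merge (FLUVZ,NS) at d=189/10; branch lengths FLUVZ→217/60, NS→49/20; new cluster FLNSUVZ
final tree: (((F:3,U:3):17/6,((L:1,V:1):3/2,Z:5/2):10/3):217/60,(N:7,S:7):49/20)
total length: 1147/30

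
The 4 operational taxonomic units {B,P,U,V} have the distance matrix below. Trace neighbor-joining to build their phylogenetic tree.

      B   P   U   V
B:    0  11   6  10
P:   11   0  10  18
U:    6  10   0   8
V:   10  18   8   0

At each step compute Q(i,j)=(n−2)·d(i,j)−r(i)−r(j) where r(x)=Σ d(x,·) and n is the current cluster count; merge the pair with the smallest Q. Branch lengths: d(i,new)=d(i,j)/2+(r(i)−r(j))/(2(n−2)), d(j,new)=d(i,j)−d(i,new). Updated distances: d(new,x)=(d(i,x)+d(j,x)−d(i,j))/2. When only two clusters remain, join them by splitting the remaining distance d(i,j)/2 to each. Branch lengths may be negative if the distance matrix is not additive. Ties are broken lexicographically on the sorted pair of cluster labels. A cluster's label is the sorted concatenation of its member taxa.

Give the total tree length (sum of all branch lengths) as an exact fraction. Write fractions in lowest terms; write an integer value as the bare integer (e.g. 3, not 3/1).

iteration 1: select B,P (d=11, Q=-44); attach at lengths (5/2, 17/2); label the merged cluster BP
  updated: d(BP,U)=5/2, d(BP,V)=17/2
iteration 2: select BP,U (d=5/2, Q=-19); attach at lengths (3/2, 1); label the merged cluster BPU
  updated: d(BPU,V)=7
iteration 3: select BPU,V (d=7); attach at lengths (7/2, 7/2); label the merged cluster BPUV
final tree: (((B:5/2,P:17/2):3/2,U:1):7/2,V:7/2)
total length: 41/2

41/2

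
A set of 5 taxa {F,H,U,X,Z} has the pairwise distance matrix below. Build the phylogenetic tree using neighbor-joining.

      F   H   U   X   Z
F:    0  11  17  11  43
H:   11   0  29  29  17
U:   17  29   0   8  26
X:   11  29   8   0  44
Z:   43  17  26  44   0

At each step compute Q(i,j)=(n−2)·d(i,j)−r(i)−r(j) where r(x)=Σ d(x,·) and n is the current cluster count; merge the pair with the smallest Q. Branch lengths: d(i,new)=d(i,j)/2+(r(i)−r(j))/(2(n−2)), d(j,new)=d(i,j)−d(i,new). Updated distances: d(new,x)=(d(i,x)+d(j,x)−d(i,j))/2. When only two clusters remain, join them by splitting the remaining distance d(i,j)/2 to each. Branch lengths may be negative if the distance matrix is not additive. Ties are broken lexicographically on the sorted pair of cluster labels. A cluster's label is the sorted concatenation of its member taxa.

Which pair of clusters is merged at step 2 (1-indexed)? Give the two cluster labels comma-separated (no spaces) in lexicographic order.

iteration 1: select H,Z (d=17, Q=-165); attach at lengths (7/6, 95/6); label the merged cluster HZ
  updated: d(F,HZ)=37/2, d(HZ,U)=19, d(HZ,X)=28
iteration 2: select F,HZ (d=37/2, Q=-75); attach at lengths (9/2, 14); label the merged cluster FHZ
  updated: d(FHZ,U)=35/4, d(FHZ,X)=41/4
iteration 3: select FHZ,U (d=35/4, Q=-27); attach at lengths (11/2, 13/4); label the merged cluster FHUZ
  updated: d(FHUZ,X)=19/4
iteration 4: select FHUZ,X (d=19/4); attach at lengths (19/8, 19/8); label the merged cluster FHUXZ
final tree: (((F:9/2,(H:7/6,Z:95/6):14):11/2,U:13/4):19/8,X:19/8)
total length: 49

F,HZ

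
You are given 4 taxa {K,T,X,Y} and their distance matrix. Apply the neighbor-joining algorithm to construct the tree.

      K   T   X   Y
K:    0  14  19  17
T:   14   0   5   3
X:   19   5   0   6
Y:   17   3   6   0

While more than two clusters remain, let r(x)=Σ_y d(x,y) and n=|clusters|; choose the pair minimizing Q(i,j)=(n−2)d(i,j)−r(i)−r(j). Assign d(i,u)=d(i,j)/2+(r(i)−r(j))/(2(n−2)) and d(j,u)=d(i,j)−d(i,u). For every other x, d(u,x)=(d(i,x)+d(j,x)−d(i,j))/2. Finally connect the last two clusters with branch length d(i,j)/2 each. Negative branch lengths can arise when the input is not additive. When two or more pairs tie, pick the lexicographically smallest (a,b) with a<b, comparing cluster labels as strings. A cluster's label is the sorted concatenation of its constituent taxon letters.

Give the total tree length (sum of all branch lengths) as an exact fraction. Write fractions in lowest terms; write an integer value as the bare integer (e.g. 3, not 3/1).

1. join K+T (d=14, Q=-44) ⇒ KT; edges |K|=14, |T|=0
  updated: d(KT,X)=5, d(KT,Y)=3
2. join KT+X (d=5, Q=-14) ⇒ KTX; edges |KT|=1, |X|=4
  updated: d(KTX,Y)=2
3. join KTX+Y (d=2) ⇒ KTXY; edges |KTX|=1, |Y|=1
final tree: (((K:14,T:0):1,X:4):1,Y:1)
total length: 21

21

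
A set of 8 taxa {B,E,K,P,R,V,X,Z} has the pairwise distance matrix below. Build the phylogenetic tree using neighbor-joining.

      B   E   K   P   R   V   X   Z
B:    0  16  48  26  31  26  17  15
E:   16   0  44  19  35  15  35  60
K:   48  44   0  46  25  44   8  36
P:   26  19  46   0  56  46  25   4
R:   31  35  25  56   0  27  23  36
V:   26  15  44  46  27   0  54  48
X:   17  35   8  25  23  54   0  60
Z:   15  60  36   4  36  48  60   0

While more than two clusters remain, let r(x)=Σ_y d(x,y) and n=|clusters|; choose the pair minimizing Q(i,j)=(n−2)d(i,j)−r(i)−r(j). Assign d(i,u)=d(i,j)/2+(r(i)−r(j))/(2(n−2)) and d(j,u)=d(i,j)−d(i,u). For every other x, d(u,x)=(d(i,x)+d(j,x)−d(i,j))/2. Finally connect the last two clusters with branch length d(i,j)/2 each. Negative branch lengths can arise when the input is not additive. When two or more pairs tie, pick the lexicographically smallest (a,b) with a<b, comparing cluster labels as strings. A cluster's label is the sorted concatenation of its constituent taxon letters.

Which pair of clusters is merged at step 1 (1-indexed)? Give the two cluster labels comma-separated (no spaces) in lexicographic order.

step 1: merge (P,Z) at d=4, Q=-457; branch lengths P→-13/12, Z→61/12; new cluster PZ
  updated: d(B,PZ)=37/2, d(E,PZ)=75/2, d(K,PZ)=39, d(PZ,R)=44, d(PZ,V)=45, d(PZ,X)=81/2
step 2: merge (K,X) at d=8, Q=-691/2; branch lengths K→141/20, X→19/20; new cluster KX
  updated: d(B,KX)=57/2, d(E,KX)=71/2, d(KX,PZ)=143/4, d(KX,R)=20, d(KX,V)=45
step 3: merge (KX,R) at d=20, Q=-967/4; branch lengths KX→351/32, R→289/32; new cluster KRX
  updated: d(B,KRX)=79/4, d(E,KRX)=101/4, d(KRX,PZ)=239/8, d(KRX,V)=26
step 4: merge (E,V) at d=15, Q=-643/4; branch lengths E→107/24, V→253/24; new cluster EV
  updated: d(B,EV)=27/2, d(EV,KRX)=145/8, d(EV,PZ)=135/4
step 5: merge (B,PZ) at d=37/2, Q=-775/8; branch lengths B→53/32, PZ→539/32; new cluster BPZ
  updated: d(BPZ,EV)=115/8, d(BPZ,KRX)=249/16
step 6: merge (BPZ,EV) at d=115/8, Q=-769/16; branch lengths BPZ→189/32, EV→271/32; new cluster BEPVZ
  updated: d(BEPVZ,KRX)=309/32
step 7: merge (BEPVZ,KRX) at d=309/32; branch lengths BEPVZ→309/64, KRX→309/64; new cluster BEKPRVXZ
final tree: (((B:53/32,(P:-13/12,Z:61/12):539/32):189/32,(E:107/24,V:253/24):271/32):309/64,((K:141/20,X:19/20):351/32,R:289/32):309/64)
total length: 2865/32

P,Z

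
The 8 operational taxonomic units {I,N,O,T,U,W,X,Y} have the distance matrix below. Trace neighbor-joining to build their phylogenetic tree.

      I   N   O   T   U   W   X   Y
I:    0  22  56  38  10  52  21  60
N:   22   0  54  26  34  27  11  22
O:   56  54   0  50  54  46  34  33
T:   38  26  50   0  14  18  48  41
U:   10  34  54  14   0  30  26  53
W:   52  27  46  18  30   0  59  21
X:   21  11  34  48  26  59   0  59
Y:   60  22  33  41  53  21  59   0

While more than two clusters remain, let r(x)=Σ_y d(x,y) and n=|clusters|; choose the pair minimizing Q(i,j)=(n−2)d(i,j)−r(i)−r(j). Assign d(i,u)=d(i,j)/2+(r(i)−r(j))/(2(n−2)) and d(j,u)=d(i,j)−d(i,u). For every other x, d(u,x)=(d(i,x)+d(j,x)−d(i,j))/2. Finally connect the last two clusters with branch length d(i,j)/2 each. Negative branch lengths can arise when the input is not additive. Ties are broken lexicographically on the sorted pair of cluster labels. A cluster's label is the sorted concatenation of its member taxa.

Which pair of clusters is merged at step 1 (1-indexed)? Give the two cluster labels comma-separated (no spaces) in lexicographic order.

iteration 1: select I,U (d=10, Q=-420); attach at lengths (49/6, 11/6); label the merged cluster IU
  updated: d(IU,N)=23, d(IU,O)=50, d(IU,T)=21, d(IU,W)=36, d(IU,X)=37/2, d(IU,Y)=103/2
iteration 2: select N,X (d=11, Q=-675/2); attach at lengths (-23/20, 243/20); label the merged cluster NX
  updated: d(IU,NX)=61/4, d(NX,O)=77/2, d(NX,T)=63/2, d(NX,W)=75/2, d(NX,Y)=35
iteration 3: select IU,NX (d=61/4, Q=-541/2); attach at lengths (77/8, 45/8); label the merged cluster INUX
  updated: d(INUX,O)=293/8, d(INUX,T)=149/8, d(INUX,W)=233/8, d(INUX,Y)=285/8
iteration 4: select O,Y (d=33, Q=-789/4); attach at lengths (67/3, 32/3); label the merged cluster OY
  updated: d(INUX,OY)=157/8, d(OY,T)=29, d(OY,W)=17
iteration 5: select INUX,T (d=149/8, Q=-383/4); attach at lengths (39/4, 71/8); label the merged cluster INTUX
  updated: d(INTUX,OY)=15, d(INTUX,W)=57/4
iteration 6: select INTUX,OY (d=15, Q=-185/4); attach at lengths (49/8, 71/8); label the merged cluster INOTUXY
  updated: d(INOTUXY,W)=65/8
iteration 7: select INOTUXY,W (d=65/8); attach at lengths (65/16, 65/16); label the merged cluster INOTUWXY
final tree: (((((I:49/6,U:11/6):77/8,(N:-23/20,X:243/20):45/8):39/4,T:71/8):49/8,(O:67/3,Y:32/3):71/8):65/16,W:65/16)
total length: 111

I,U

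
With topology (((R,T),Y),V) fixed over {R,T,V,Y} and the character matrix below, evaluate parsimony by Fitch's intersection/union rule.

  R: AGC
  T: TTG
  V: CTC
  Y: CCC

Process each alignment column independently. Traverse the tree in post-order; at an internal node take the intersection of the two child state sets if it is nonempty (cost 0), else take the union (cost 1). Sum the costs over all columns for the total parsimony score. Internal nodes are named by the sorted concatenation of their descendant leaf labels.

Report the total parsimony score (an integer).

5

[col 0] RT: children R:{A}, T:{T} ∪→ {A,T}; cost 1
[col 0] RTY: children RT:{A,T}, Y:{C} ∪→ {A,C,T}; cost 1
[col 0] RTVY: children RTY:{A,C,T}, V:{C} ∩→ {C}; cost 0
[col 1] RT: children R:{G}, T:{T} ∪→ {G,T}; cost 1
[col 1] RTY: children RT:{G,T}, Y:{C} ∪→ {C,G,T}; cost 1
[col 1] RTVY: children RTY:{C,G,T}, V:{T} ∩→ {T}; cost 0
[col 2] RT: children R:{C}, T:{G} ∪→ {C,G}; cost 1
[col 2] RTY: children RT:{C,G}, Y:{C} ∩→ {C}; cost 0
[col 2] RTVY: children RTY:{C}, V:{C} ∩→ {C}; cost 0
per-site changes: [2, 2, 1]; total = 5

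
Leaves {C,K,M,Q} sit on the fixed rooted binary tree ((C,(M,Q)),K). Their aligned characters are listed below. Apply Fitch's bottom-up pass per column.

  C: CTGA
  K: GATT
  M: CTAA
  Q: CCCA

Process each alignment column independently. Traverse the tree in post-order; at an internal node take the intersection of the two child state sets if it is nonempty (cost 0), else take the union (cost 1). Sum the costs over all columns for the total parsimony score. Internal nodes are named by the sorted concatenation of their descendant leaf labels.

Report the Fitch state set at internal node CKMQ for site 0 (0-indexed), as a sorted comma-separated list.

C,G

[col 0] MQ: children M:{C}, Q:{C} ∩→ {C}; cost 0
[col 0] CMQ: children C:{C}, MQ:{C} ∩→ {C}; cost 0
[col 0] CKMQ: children CMQ:{C}, K:{G} ∪→ {C,G}; cost 1
[col 1] MQ: children M:{T}, Q:{C} ∪→ {C,T}; cost 1
[col 1] CMQ: children C:{T}, MQ:{C,T} ∩→ {T}; cost 0
[col 1] CKMQ: children CMQ:{T}, K:{A} ∪→ {A,T}; cost 1
[col 2] MQ: children M:{A}, Q:{C} ∪→ {A,C}; cost 1
[col 2] CMQ: children C:{G}, MQ:{A,C} ∪→ {A,C,G}; cost 1
[col 2] CKMQ: children CMQ:{A,C,G}, K:{T} ∪→ {A,C,G,T}; cost 1
[col 3] MQ: children M:{A}, Q:{A} ∩→ {A}; cost 0
[col 3] CMQ: children C:{A}, MQ:{A} ∩→ {A}; cost 0
[col 3] CKMQ: children CMQ:{A}, K:{T} ∪→ {A,T}; cost 1
per-site changes: [1, 2, 3, 1]; total = 7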